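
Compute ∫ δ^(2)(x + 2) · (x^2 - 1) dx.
2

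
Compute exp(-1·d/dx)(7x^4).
7 x^{4} - 28 x^{3} + 42 x^{2} - 28 x + 7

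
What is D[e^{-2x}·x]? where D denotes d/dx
\left(1 - 2 x\right) e^{- 2 x}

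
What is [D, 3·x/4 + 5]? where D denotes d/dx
\frac{3}{4}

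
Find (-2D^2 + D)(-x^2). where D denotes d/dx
4 - 2 x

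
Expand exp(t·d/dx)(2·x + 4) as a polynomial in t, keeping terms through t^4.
2 t + 2 x + 4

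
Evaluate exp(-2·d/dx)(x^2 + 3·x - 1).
x^{2} - x - 3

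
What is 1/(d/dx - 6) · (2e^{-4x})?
- \frac{e^{- 4 x}}{5}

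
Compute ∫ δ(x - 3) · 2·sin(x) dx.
2 \sin{\left(3 \right)}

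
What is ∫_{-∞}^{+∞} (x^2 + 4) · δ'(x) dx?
0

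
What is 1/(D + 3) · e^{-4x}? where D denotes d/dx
- e^{- 4 x}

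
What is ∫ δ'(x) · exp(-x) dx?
1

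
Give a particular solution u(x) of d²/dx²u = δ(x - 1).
\frac{|x - 1|}{2}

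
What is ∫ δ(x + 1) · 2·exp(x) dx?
\frac{2}{e}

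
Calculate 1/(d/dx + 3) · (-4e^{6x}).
- \frac{4 e^{6 x}}{9}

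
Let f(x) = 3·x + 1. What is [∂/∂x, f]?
3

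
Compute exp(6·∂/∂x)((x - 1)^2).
x^{2} + 10 x + 25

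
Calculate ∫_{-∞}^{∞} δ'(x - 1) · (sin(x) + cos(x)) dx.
- \cos{\left(1 \right)} + \sin{\left(1 \right)}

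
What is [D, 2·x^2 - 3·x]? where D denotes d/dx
4 x - 3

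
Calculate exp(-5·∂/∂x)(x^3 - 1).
x^{3} - 15 x^{2} + 75 x - 126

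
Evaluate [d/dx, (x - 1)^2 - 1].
2 x - 2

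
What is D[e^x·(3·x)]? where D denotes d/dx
3 \left(x + 1\right) e^{x}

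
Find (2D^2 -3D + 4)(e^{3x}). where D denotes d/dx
13 e^{3 x}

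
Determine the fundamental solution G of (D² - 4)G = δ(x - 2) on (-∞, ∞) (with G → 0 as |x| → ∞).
-\frac{e^{-2|x - 2|}}{4}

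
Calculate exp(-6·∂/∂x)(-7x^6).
- 7 x^{6} + 252 x^{5} - 3780 x^{4} + 30240 x^{3} - 136080 x^{2} + 326592 x - 326592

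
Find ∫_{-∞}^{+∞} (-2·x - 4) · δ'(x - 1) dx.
2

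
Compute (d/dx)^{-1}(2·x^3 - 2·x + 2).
\frac{x^{4}}{2} - x^{2} + 2 x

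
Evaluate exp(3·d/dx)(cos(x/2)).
\cos{\left(\frac{x}{2} + \frac{3}{2} \right)}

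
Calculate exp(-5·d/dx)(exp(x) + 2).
e^{x - 5} + 2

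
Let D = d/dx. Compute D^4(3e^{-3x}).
243 e^{- 3 x}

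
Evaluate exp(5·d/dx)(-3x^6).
- 3 x^{6} - 90 x^{5} - 1125 x^{4} - 7500 x^{3} - 28125 x^{2} - 56250 x - 46875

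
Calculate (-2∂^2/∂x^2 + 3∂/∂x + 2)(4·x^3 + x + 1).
8 x^{3} + 36 x^{2} - 46 x + 5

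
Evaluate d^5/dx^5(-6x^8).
- 40320 x^{3}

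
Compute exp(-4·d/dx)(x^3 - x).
x^{3} - 12 x^{2} + 47 x - 60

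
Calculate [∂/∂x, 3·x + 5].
3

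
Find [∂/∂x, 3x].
3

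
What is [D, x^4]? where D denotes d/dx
4 x^{3}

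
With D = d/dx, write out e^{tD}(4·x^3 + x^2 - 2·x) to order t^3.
4 t^{3} + t^{2} \left(12 x + 1\right) + 2 t \left(6 x^{2} + x - 1\right) + 4 x^{3} + x^{2} - 2 x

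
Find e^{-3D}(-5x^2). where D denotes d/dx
- 5 x^{2} + 30 x - 45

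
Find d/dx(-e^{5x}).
- 5 e^{5 x}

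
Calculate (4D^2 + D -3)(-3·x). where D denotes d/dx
9 x - 3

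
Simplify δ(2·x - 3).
\frac{\delta(x - 3/2)}{2}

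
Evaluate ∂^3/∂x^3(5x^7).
1050 x^{4}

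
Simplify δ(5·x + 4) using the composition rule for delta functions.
\frac{\delta(x + 4/5)}{5}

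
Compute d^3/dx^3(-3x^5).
- 180 x^{2}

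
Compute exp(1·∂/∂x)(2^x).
2^{x + 1}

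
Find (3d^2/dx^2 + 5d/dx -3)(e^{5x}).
97 e^{5 x}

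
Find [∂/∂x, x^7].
7 x^{6}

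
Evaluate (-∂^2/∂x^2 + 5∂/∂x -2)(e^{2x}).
4 e^{2 x}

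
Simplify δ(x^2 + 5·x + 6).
\frac{\delta(x + 2) + \delta(x + 3)}{1}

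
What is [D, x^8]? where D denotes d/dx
8 x^{7}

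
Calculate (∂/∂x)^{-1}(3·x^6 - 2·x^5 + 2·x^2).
\frac{3 x^{7}}{7} - \frac{x^{6}}{3} + \frac{2 x^{3}}{3}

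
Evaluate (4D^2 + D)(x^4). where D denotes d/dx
4 x^{2} \left(x + 12\right)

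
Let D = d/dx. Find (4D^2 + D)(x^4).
4 x^{2} \left(x + 12\right)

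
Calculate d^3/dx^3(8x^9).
4032 x^{6}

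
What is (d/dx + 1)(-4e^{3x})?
- 16 e^{3 x}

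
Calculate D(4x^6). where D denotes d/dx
24 x^{5}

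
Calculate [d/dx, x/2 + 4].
\frac{1}{2}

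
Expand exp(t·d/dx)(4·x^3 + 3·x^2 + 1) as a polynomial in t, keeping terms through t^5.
4 t^{3} + t^{2} \left(12 x + 3\right) + 6 t x \left(2 x + 1\right) + 4 x^{3} + 3 x^{2} + 1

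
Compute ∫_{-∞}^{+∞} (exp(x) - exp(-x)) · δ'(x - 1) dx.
- 2 \cosh{\left(1 \right)}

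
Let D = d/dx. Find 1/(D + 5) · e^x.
\frac{e^{x}}{6}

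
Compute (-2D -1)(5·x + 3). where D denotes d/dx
- 5 x - 13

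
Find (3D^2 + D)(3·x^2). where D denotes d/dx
6 x + 18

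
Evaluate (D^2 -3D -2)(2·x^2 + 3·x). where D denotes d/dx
- 4 x^{2} - 18 x - 5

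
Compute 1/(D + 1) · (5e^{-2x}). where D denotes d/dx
- 5 e^{- 2 x}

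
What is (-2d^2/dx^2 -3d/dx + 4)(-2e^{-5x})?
62 e^{- 5 x}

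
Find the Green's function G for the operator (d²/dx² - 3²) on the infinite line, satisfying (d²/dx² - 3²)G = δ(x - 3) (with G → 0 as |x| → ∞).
-\frac{e^{-3|x - 3|}}{6}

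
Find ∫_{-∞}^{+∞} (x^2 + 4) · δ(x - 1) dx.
5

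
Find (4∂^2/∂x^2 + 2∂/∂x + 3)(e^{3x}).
45 e^{3 x}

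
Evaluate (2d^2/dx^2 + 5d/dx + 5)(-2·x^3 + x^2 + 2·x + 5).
- 10 x^{3} - 25 x^{2} - 4 x + 39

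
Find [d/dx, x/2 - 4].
\frac{1}{2}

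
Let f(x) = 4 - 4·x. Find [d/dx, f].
-4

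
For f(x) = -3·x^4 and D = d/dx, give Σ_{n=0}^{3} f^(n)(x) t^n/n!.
3 x \left(- 4 t^{3} - 6 t^{2} x - 4 t x^{2} - x^{3}\right)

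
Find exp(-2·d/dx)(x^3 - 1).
x^{3} - 6 x^{2} + 12 x - 9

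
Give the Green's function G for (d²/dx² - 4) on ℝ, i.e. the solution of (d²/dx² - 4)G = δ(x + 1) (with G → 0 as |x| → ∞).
-\frac{e^{-2|x + 1|}}{4}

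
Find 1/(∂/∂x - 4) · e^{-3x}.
- \frac{e^{- 3 x}}{7}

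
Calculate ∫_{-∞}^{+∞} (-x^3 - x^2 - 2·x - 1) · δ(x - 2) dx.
-17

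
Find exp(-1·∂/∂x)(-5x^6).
- 5 x^{6} + 30 x^{5} - 75 x^{4} + 100 x^{3} - 75 x^{2} + 30 x - 5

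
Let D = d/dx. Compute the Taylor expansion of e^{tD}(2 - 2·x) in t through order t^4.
- 2 t - 2 x + 2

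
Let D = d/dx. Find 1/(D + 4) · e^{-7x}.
- \frac{e^{- 7 x}}{3}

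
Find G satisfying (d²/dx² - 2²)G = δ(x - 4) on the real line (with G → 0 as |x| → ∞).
-\frac{e^{-2|x - 4|}}{4}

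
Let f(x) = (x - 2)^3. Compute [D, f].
3 \left(x - 2\right)^{2}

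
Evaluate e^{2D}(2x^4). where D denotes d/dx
2 x^{4} + 16 x^{3} + 48 x^{2} + 64 x + 32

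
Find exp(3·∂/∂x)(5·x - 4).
5 x + 11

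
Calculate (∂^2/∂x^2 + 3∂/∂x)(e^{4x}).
28 e^{4 x}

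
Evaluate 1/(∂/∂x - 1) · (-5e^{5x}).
- \frac{5 e^{5 x}}{4}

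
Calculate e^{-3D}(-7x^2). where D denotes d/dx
- 7 x^{2} + 42 x - 63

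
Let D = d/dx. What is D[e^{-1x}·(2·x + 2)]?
- 2 x e^{- x}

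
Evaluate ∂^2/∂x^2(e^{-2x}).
4 e^{- 2 x}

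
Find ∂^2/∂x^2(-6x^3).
- 36 x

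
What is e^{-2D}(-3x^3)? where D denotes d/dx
- 3 x^{3} + 18 x^{2} - 36 x + 24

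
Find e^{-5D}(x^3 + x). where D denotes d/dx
x^{3} - 15 x^{2} + 76 x - 130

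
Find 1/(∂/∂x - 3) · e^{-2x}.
- \frac{e^{- 2 x}}{5}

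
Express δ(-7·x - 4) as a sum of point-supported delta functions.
\frac{\delta(x + 4/7)}{7}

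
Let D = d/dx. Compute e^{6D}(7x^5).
7 x^{5} + 210 x^{4} + 2520 x^{3} + 15120 x^{2} + 45360 x + 54432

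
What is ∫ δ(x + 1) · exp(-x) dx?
e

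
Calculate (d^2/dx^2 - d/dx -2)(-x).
2 x + 1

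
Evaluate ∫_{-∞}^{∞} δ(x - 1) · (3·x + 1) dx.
4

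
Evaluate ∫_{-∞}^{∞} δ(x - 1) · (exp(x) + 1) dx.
1 + e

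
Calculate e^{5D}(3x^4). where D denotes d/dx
3 x^{4} + 60 x^{3} + 450 x^{2} + 1500 x + 1875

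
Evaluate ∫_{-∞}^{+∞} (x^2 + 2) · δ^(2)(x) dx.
2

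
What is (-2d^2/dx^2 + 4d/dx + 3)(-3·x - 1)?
- 9 x - 15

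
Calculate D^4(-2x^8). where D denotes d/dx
- 3360 x^{4}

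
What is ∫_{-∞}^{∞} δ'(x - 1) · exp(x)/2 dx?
- \frac{e}{2}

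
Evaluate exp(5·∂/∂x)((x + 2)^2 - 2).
x^{2} + 14 x + 47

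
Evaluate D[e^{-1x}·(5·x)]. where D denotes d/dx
5 \left(1 - x\right) e^{- x}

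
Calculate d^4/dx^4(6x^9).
18144 x^{5}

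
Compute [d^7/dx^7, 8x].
56\frac{d^{6}}{dx^{6}}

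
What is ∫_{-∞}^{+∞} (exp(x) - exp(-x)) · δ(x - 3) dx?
2 \sinh{\left(3 \right)}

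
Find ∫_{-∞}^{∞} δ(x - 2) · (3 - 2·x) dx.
-1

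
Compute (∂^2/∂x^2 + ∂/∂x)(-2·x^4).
8 x^{2} \left(- x - 3\right)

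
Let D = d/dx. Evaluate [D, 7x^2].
14 x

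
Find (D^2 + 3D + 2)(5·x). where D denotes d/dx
10 x + 15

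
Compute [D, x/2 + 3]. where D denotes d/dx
\frac{1}{2}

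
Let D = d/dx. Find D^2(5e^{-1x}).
5 e^{- x}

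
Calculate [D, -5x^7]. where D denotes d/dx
- 35 x^{6}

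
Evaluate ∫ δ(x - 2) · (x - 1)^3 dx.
1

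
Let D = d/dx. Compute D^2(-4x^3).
- 24 x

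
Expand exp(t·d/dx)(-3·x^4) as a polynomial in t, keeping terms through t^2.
3 x^{2} \left(- 6 t^{2} - 4 t x - x^{2}\right)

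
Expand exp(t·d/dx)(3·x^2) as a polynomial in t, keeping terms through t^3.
3 t^{2} + 6 t x + 3 x^{2}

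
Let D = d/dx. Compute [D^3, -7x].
-21D^{2}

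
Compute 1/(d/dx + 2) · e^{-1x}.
e^{- x}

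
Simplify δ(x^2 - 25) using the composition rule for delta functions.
\frac{\delta(x - 5) + \delta(x + 5)}{10}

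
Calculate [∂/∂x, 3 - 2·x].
-2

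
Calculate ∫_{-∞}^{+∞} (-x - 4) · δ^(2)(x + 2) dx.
0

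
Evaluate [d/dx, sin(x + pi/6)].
\cos{\left(x + \frac{\pi}{6} \right)}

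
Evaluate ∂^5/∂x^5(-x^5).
-120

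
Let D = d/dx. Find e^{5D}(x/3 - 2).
\frac{x}{3} - \frac{1}{3}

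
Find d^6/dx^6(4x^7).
20160 x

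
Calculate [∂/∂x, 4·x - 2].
4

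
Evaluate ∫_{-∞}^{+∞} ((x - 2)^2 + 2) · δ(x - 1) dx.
3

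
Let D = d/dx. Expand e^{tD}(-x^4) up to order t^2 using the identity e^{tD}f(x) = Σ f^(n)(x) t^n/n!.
x^{2} \left(- 6 t^{2} - 4 t x - x^{2}\right)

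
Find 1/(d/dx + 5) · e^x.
\frac{e^{x}}{6}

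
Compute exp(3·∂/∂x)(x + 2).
x + 5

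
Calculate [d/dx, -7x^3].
- 21 x^{2}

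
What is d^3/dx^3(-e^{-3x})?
27 e^{- 3 x}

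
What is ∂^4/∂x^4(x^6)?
360 x^{2}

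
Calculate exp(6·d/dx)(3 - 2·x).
- 2 x - 9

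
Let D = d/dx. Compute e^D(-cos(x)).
- \cos{\left(x + 1 \right)}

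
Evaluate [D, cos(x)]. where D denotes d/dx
- \sin{\left(x \right)}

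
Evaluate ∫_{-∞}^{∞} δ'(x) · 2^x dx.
- \log{\left(2 \right)}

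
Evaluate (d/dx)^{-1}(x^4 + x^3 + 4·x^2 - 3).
\frac{x^{5}}{5} + \frac{x^{4}}{4} + \frac{4 x^{3}}{3} - 3 x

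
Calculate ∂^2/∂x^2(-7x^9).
- 504 x^{7}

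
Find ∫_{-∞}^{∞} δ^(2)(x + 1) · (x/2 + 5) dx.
0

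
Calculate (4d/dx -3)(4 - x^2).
3 x^{2} - 8 x - 12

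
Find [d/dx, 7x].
7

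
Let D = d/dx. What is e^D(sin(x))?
\sin{\left(x + 1 \right)}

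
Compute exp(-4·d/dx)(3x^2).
3 x^{2} - 24 x + 48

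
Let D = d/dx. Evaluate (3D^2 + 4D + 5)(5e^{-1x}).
20 e^{- x}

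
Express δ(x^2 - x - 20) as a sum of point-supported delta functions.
\frac{\delta(x - 5) + \delta(x + 4)}{9}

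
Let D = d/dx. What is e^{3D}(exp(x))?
e^{x + 3}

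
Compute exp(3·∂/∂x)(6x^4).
6 x^{4} + 72 x^{3} + 324 x^{2} + 648 x + 486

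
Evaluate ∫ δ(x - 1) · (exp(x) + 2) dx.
2 + e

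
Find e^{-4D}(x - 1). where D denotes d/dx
x - 5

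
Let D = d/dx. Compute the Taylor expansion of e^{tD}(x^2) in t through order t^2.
t^{2} + 2 t x + x^{2}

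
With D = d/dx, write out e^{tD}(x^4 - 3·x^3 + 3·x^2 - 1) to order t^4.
t^{4} + t^{3} \left(4 x - 3\right) + t^{2} \left(6 x^{2} - 9 x + 3\right) + t x \left(4 x^{2} - 9 x + 6\right) + x^{4} - 3 x^{3} + 3 x^{2} - 1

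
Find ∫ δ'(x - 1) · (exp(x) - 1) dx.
- e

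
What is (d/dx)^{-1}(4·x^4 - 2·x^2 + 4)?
\frac{4 x^{5}}{5} - \frac{2 x^{3}}{3} + 4 x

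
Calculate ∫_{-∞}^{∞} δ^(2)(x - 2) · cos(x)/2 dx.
- \frac{\cos{\left(2 \right)}}{2}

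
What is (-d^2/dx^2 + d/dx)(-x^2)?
2 - 2 x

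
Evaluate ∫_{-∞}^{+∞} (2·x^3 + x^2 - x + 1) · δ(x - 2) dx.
19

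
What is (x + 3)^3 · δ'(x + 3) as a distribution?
0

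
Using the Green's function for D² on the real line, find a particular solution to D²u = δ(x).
\frac{|x|}{2}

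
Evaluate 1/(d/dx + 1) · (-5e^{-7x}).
\frac{5 e^{- 7 x}}{6}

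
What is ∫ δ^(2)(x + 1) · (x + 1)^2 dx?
2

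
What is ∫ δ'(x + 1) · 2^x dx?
- \frac{\log{\left(2 \right)}}{2}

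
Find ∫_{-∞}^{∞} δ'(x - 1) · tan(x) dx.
- \tan^{2}{\left(1 \right)} - 1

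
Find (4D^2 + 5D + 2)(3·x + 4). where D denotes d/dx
6 x + 23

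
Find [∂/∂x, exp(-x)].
- e^{- x}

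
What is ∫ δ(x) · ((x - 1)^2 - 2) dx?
-1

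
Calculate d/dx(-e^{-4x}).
4 e^{- 4 x}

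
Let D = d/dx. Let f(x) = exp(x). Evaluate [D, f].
e^{x}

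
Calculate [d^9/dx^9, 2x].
18\frac{d^{8}}{dx^{8}}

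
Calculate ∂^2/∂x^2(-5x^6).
- 150 x^{4}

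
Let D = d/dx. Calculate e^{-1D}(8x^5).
8 x^{5} - 40 x^{4} + 80 x^{3} - 80 x^{2} + 40 x - 8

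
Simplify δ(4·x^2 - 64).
\frac{\delta(x - 4) + \delta(x + 4)}{32}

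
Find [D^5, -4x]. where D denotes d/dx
-20D^{4}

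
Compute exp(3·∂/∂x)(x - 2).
x + 1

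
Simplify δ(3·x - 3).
\frac{\delta(x - 1)}{3}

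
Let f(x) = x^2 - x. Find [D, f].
2 x - 1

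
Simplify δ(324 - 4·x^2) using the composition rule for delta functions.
\frac{\delta(x - 9) + \delta(x + 9)}{72}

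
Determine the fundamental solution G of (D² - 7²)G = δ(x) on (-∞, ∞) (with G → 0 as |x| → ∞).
-\frac{e^{-7|x|}}{14}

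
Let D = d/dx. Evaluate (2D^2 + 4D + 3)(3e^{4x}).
153 e^{4 x}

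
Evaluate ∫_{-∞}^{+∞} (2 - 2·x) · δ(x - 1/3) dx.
\frac{4}{3}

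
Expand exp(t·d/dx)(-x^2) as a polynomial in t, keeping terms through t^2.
- t^{2} - 2 t x - x^{2}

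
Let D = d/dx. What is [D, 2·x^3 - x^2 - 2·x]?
6 x^{2} - 2 x - 2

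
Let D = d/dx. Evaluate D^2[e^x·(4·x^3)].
4 x \left(x^{2} + 6 x + 6\right) e^{x}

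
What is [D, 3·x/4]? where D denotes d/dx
\frac{3}{4}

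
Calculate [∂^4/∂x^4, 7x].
28\frac{d^{3}}{dx^{3}}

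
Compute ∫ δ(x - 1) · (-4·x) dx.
-4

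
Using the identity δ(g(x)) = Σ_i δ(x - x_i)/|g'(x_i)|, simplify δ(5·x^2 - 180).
\frac{\delta(x - 6) + \delta(x + 6)}{60}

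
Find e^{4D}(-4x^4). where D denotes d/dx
- 4 x^{4} - 64 x^{3} - 384 x^{2} - 1024 x - 1024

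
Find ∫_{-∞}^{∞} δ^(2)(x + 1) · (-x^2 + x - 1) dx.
-2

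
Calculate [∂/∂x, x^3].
3 x^{2}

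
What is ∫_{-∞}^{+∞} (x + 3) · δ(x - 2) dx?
5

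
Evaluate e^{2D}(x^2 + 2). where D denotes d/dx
x^{2} + 4 x + 6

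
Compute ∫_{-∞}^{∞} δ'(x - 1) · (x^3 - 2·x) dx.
-1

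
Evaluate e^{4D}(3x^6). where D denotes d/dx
3 x^{6} + 72 x^{5} + 720 x^{4} + 3840 x^{3} + 11520 x^{2} + 18432 x + 12288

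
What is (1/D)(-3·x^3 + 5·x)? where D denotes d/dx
- \frac{3 x^{4}}{4} + \frac{5 x^{2}}{2}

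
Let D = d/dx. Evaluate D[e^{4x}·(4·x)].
\left(16 x + 4\right) e^{4 x}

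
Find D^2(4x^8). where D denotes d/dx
224 x^{6}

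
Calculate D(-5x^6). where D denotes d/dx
- 30 x^{5}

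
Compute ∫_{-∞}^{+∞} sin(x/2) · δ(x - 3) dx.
\sin{\left(\frac{3}{2} \right)}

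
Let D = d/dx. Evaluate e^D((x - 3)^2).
x^{2} - 4 x + 4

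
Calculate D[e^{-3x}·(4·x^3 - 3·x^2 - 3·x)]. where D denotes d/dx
3 \left(- 4 x^{3} + 7 x^{2} + x - 1\right) e^{- 3 x}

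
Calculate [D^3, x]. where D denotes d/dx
3D^{2}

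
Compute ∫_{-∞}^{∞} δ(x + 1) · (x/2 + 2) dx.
\frac{3}{2}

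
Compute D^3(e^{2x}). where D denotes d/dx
8 e^{2 x}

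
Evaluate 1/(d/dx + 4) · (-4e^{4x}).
- \frac{e^{4 x}}{2}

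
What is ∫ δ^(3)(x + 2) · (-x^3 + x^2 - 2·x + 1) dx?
6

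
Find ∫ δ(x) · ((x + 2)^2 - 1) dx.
3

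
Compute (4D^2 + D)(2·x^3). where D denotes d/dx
6 x \left(x + 8\right)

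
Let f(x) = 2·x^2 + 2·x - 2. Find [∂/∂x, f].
4 x + 2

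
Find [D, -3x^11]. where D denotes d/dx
- 33 x^{10}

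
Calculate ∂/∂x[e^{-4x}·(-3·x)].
3 \left(4 x - 1\right) e^{- 4 x}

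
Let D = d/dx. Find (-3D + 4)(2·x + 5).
8 x + 14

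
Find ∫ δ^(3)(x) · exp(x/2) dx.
- \frac{1}{8}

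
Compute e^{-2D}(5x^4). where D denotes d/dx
5 x^{4} - 40 x^{3} + 120 x^{2} - 160 x + 80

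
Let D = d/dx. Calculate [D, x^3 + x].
3 x^{2} + 1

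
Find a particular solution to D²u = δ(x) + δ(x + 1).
\frac{|x|}{2} + \frac{|x + 1|}{2}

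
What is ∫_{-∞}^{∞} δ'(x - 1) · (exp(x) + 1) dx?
- e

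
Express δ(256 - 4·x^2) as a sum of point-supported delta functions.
\frac{\delta(x - 8) + \delta(x + 8)}{64}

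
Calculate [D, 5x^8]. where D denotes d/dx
40 x^{7}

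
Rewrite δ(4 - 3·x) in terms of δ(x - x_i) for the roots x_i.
\frac{\delta(x - 4/3)}{3}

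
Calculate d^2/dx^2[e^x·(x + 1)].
\left(x + 3\right) e^{x}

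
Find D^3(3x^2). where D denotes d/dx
0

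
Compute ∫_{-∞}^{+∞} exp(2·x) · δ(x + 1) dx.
e^{-2}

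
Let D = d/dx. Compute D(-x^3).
- 3 x^{2}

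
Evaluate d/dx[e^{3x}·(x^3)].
3 x^{2} \left(x + 1\right) e^{3 x}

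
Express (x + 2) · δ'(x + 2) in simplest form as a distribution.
-\delta(x + 2)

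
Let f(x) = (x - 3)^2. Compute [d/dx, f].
2 x - 6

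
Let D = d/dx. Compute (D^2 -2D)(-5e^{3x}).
- 15 e^{3 x}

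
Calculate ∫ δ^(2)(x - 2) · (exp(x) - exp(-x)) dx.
2 \sinh{\left(2 \right)}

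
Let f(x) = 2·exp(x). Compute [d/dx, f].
2 e^{x}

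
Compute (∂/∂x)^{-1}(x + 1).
\frac{x^{2}}{2} + x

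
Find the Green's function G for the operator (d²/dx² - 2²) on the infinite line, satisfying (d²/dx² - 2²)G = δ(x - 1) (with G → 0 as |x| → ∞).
-\frac{e^{-2|x - 1|}}{4}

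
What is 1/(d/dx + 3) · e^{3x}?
\frac{e^{3 x}}{6}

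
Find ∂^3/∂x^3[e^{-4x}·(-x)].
16 \left(4 x - 3\right) e^{- 4 x}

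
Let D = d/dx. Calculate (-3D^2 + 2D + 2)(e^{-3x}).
- 31 e^{- 3 x}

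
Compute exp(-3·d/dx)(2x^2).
2 x^{2} - 12 x + 18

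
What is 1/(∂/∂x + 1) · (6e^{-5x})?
- \frac{3 e^{- 5 x}}{2}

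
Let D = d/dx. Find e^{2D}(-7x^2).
- 7 x^{2} - 28 x - 28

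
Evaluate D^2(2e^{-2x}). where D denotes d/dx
8 e^{- 2 x}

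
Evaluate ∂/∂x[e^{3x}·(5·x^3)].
15 x^{2} \left(x + 1\right) e^{3 x}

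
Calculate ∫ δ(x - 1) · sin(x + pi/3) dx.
\sin{\left(1 + \frac{\pi}{3} \right)}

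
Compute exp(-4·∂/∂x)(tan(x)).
\tan{\left(x - 4 \right)}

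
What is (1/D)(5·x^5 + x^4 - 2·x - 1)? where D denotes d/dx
\frac{5 x^{6}}{6} + \frac{x^{5}}{5} - x^{2} - x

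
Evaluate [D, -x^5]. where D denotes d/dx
- 5 x^{4}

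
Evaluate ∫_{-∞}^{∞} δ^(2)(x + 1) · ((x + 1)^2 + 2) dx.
2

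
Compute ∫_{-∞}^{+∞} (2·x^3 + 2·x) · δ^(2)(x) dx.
0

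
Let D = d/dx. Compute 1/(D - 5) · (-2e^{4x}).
2 e^{4 x}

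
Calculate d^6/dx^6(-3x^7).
- 15120 x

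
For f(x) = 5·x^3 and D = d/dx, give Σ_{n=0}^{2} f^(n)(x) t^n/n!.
5 x \left(3 t^{2} + 3 t x + x^{2}\right)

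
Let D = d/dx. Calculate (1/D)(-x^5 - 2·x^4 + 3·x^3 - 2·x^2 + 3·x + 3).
- \frac{x^{6}}{6} - \frac{2 x^{5}}{5} + \frac{3 x^{4}}{4} - \frac{2 x^{3}}{3} + \frac{3 x^{2}}{2} + 3 x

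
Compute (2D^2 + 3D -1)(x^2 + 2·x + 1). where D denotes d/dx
- x^{2} + 4 x + 9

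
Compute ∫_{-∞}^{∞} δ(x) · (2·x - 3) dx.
-3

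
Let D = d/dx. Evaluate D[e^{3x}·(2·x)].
\left(6 x + 2\right) e^{3 x}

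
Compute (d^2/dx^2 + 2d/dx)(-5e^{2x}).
- 40 e^{2 x}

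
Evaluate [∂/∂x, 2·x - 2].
2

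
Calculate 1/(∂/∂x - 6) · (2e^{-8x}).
- \frac{e^{- 8 x}}{7}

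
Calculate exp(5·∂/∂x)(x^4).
x^{4} + 20 x^{3} + 150 x^{2} + 500 x + 625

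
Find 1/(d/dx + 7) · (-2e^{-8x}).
2 e^{- 8 x}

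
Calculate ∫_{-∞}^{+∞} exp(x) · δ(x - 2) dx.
e^{2}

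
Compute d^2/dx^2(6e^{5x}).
150 e^{5 x}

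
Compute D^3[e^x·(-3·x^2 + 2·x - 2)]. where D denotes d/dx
\left(- 3 x^{2} - 16 x - 14\right) e^{x}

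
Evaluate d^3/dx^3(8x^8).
2688 x^{5}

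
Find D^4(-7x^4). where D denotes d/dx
-168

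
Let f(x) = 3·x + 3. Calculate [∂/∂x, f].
3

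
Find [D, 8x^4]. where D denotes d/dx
32 x^{3}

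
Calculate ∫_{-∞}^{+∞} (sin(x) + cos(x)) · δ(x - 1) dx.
\cos{\left(1 \right)} + \sin{\left(1 \right)}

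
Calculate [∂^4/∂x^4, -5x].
-20\frac{d^{3}}{dx^{3}}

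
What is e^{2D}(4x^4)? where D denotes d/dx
4 x^{4} + 32 x^{3} + 96 x^{2} + 128 x + 64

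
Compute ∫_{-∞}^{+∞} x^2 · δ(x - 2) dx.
4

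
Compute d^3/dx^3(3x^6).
360 x^{3}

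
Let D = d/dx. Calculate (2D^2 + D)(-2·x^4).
8 x^{2} \left(- x - 6\right)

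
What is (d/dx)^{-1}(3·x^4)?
\frac{3 x^{5}}{5}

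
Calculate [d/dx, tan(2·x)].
\frac{2}{\cos^{2}{\left(2 x \right)}}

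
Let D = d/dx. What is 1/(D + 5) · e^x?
\frac{e^{x}}{6}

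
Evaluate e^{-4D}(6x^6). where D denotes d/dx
6 x^{6} - 144 x^{5} + 1440 x^{4} - 7680 x^{3} + 23040 x^{2} - 36864 x + 24576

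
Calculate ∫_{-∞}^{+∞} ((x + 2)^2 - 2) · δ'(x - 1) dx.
-6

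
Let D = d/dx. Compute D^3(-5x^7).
- 1050 x^{4}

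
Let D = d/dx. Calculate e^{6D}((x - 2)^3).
x^{3} + 12 x^{2} + 48 x + 64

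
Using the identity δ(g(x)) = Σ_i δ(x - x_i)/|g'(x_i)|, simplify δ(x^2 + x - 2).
\frac{\delta(x - 1) + \delta(x + 2)}{3}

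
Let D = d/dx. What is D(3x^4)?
12 x^{3}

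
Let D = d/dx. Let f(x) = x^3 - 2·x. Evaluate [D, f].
3 x^{2} - 2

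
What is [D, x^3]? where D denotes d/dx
3 x^{2}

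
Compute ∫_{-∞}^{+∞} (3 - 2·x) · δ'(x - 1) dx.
2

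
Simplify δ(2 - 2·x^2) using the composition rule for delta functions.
\frac{\delta(x - 1) + \delta(x + 1)}{4}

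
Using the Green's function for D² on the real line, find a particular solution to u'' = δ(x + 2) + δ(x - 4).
\frac{|x + 2|}{2} + \frac{|x - 4|}{2}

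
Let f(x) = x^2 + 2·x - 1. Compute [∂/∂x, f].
2 x + 2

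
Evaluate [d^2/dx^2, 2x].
4\frac{d}{dx}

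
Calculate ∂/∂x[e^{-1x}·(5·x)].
5 \left(1 - x\right) e^{- x}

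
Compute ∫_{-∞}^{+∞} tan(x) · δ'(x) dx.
-1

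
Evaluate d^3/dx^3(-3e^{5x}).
- 375 e^{5 x}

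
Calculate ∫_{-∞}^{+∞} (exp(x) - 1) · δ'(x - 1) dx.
- e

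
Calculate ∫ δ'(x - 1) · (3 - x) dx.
1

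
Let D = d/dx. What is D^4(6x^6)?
2160 x^{2}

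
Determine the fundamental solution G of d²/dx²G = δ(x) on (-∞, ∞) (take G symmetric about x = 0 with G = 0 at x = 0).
\frac{|x|}{2}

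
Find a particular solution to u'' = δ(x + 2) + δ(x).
\frac{|x + 2|}{2} + \frac{|x|}{2}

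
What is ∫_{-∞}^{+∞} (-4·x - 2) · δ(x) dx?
-2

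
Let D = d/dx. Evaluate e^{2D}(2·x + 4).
2 x + 8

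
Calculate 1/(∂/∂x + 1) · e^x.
\frac{e^{x}}{2}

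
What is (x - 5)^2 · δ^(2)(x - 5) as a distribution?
2\delta(x - 5)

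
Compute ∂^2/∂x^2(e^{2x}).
4 e^{2 x}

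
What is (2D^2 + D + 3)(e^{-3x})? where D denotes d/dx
18 e^{- 3 x}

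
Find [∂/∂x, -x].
-1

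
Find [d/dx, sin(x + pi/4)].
\cos{\left(x + \frac{\pi}{4} \right)}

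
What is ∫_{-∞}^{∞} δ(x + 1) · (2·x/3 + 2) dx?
\frac{4}{3}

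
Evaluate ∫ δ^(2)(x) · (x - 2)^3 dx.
-12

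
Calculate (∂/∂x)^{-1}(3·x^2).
x^{3}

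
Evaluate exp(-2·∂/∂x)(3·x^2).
3 x^{2} - 12 x + 12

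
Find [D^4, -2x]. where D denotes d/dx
-8D^{3}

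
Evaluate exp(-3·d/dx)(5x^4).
5 x^{4} - 60 x^{3} + 270 x^{2} - 540 x + 405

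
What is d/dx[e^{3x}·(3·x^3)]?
9 x^{2} \left(x + 1\right) e^{3 x}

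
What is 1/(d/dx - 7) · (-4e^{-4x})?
\frac{4 e^{- 4 x}}{11}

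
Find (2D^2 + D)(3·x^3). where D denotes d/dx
9 x \left(x + 4\right)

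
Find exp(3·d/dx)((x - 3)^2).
x^{2}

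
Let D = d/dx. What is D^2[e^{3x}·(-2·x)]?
\left(- 18 x - 12\right) e^{3 x}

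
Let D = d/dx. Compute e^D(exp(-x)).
e^{- x - 1}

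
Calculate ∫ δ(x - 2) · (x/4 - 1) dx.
- \frac{1}{2}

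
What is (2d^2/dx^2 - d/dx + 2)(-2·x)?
2 - 4 x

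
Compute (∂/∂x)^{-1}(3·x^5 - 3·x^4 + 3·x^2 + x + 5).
\frac{x^{6}}{2} - \frac{3 x^{5}}{5} + x^{3} + \frac{x^{2}}{2} + 5 x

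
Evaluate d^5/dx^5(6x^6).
4320 x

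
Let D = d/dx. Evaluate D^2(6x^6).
180 x^{4}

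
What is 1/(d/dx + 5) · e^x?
\frac{e^{x}}{6}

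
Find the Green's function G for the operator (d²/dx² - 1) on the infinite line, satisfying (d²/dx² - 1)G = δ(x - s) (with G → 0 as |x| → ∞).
-\frac{e^{-|x-s|}}{2}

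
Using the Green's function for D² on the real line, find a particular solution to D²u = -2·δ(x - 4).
-|x - 4|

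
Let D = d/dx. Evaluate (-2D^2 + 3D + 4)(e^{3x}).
- 5 e^{3 x}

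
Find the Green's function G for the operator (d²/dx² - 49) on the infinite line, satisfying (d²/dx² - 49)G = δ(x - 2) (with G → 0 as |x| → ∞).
-\frac{e^{-7|x - 2|}}{14}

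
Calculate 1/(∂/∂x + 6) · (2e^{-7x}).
- 2 e^{- 7 x}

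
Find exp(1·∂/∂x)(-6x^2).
- 6 x^{2} - 12 x - 6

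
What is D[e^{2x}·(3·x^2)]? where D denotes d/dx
6 x \left(x + 1\right) e^{2 x}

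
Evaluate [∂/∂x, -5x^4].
- 20 x^{3}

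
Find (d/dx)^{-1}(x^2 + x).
\frac{x^{3}}{3} + \frac{x^{2}}{2}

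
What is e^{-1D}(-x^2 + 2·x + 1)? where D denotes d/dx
- x^{2} + 4 x - 2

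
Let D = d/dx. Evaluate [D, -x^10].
- 10 x^{9}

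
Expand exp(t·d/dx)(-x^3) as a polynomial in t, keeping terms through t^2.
x \left(- 3 t^{2} - 3 t x - x^{2}\right)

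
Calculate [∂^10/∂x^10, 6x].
60\frac{d^{9}}{dx^{9}}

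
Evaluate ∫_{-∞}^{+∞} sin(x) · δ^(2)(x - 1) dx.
- \sin{\left(1 \right)}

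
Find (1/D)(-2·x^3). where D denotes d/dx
- \frac{x^{4}}{2}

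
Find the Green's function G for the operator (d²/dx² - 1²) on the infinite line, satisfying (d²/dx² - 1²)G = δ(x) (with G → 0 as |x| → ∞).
-\frac{e^{-|x|}}{2}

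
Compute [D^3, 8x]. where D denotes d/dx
24D^{2}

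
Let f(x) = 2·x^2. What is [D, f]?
4 x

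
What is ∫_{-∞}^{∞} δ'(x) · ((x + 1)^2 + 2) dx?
-2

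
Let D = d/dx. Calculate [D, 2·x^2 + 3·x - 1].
4 x + 3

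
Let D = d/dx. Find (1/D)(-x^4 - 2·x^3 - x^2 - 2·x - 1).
- \frac{x^{5}}{5} - \frac{x^{4}}{2} - \frac{x^{3}}{3} - x^{2} - x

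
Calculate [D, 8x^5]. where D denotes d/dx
40 x^{4}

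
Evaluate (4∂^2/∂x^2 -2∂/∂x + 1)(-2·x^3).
2 x \left(- x^{2} + 6 x - 24\right)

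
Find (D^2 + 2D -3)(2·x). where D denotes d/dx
4 - 6 x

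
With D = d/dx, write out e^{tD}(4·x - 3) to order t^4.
4 t + 4 x - 3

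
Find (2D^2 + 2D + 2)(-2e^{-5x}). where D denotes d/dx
- 84 e^{- 5 x}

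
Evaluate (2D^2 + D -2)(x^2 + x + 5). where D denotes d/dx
- 2 x^{2} - 5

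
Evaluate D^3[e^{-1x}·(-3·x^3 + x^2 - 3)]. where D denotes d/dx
\left(3 x^{3} - 28 x^{2} + 60 x - 21\right) e^{- x}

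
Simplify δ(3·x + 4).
\frac{\delta(x + 4/3)}{3}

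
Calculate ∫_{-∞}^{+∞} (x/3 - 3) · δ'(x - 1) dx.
- \frac{1}{3}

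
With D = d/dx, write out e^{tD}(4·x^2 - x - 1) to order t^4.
4 t^{2} + t \left(8 x - 1\right) + 4 x^{2} - x - 1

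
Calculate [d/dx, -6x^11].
- 66 x^{10}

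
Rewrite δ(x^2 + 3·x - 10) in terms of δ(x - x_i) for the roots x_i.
\frac{\delta(x - 2) + \delta(x + 5)}{7}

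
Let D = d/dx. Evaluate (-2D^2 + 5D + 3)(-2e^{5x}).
44 e^{5 x}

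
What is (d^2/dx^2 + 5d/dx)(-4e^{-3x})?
24 e^{- 3 x}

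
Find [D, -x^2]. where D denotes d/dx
- 2 x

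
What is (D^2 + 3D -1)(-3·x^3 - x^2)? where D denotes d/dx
3 x^{3} - 26 x^{2} - 24 x - 2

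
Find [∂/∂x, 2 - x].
-1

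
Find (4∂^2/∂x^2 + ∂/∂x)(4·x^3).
12 x \left(x + 8\right)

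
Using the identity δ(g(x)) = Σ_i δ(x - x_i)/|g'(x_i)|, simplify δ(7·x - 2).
\frac{\delta(x - 2/7)}{7}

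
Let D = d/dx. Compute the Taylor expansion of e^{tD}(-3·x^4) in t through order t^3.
3 x \left(- 4 t^{3} - 6 t^{2} x - 4 t x^{2} - x^{3}\right)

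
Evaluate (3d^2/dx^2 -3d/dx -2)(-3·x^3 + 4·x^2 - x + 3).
6 x^{3} + 19 x^{2} - 76 x + 21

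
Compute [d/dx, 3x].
3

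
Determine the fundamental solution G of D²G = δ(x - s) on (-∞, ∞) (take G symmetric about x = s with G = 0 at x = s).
\frac{|x - s|}{2}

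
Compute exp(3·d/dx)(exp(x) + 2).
e^{x + 3} + 2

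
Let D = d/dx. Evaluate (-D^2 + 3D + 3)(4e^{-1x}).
- 4 e^{- x}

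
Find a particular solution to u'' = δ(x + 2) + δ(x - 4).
\frac{|x + 2|}{2} + \frac{|x - 4|}{2}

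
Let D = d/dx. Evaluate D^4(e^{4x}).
256 e^{4 x}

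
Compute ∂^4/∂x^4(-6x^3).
0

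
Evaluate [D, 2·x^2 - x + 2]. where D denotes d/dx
4 x - 1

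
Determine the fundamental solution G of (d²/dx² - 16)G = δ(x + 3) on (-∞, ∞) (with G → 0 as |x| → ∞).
-\frac{e^{-4|x + 3|}}{8}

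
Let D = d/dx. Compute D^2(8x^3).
48 x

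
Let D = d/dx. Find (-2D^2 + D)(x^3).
3 x \left(x - 4\right)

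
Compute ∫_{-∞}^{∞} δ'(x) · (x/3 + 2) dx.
- \frac{1}{3}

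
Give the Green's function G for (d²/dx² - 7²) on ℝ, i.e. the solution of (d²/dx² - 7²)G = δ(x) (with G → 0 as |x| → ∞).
-\frac{e^{-7|x|}}{14}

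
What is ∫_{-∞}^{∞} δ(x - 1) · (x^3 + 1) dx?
2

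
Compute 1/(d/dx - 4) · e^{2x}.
- \frac{e^{2 x}}{2}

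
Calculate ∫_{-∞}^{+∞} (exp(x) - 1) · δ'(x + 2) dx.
- \frac{1}{e^{2}}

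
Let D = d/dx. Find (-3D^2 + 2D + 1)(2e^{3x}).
- 40 e^{3 x}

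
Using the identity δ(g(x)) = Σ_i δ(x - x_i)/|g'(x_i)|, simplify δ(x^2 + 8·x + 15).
\frac{\delta(x + 5) + \delta(x + 3)}{2}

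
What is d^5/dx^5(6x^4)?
0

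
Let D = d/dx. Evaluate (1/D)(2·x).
x^{2}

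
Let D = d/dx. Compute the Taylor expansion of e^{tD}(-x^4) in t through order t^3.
x \left(- 4 t^{3} - 6 t^{2} x - 4 t x^{2} - x^{3}\right)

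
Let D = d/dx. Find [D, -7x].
-7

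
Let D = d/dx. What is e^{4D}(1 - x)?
- x - 3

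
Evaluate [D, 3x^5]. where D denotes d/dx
15 x^{4}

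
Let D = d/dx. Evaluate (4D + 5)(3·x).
15 x + 12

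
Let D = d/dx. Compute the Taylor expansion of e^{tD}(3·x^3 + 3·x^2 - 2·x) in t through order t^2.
t^{2} \left(9 x + 3\right) + t \left(9 x^{2} + 6 x - 2\right) + 3 x^{3} + 3 x^{2} - 2 x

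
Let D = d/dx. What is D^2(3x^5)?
60 x^{3}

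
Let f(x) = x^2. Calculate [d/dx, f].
2 x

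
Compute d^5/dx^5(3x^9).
45360 x^{4}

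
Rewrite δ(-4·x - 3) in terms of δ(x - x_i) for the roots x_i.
\frac{\delta(x + 3/4)}{4}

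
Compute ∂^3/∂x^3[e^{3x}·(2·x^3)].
\left(54 x^{3} + 162 x^{2} + 108 x + 12\right) e^{3 x}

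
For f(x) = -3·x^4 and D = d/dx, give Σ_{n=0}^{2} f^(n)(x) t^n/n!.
3 x^{2} \left(- 6 t^{2} - 4 t x - x^{2}\right)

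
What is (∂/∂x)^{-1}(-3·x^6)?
- \frac{3 x^{7}}{7}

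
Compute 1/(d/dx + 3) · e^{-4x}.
- e^{- 4 x}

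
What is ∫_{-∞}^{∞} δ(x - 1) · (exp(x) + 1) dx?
1 + e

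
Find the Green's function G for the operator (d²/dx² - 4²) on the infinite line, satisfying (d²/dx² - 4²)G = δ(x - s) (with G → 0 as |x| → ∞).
-\frac{e^{-4|x-s|}}{8}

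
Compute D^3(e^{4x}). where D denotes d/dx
64 e^{4 x}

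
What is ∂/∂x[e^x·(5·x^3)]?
5 x^{2} \left(x + 3\right) e^{x}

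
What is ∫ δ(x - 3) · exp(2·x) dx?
e^{6}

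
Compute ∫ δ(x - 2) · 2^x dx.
4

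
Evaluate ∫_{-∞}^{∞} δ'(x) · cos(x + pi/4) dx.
\frac{\sqrt{2}}{2}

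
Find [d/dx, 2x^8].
16 x^{7}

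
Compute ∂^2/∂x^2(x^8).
56 x^{6}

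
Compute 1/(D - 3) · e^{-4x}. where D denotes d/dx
- \frac{e^{- 4 x}}{7}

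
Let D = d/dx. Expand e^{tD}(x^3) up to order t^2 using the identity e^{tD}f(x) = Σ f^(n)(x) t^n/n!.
x \left(3 t^{2} + 3 t x + x^{2}\right)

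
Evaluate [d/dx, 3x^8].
24 x^{7}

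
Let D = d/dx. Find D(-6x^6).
- 36 x^{5}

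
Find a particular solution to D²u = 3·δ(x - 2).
\frac{3|x - 2|}{2}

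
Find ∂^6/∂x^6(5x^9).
302400 x^{3}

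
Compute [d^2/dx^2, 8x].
16\frac{d}{dx}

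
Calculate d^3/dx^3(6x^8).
2016 x^{5}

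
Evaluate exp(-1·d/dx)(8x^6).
8 x^{6} - 48 x^{5} + 120 x^{4} - 160 x^{3} + 120 x^{2} - 48 x + 8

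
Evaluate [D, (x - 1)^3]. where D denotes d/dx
3 \left(x - 1\right)^{2}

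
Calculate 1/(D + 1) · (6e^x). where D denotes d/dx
3 e^{x}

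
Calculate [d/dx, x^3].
3 x^{2}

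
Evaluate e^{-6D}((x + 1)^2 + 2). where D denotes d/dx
x^{2} - 10 x + 27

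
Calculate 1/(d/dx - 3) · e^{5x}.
\frac{e^{5 x}}{2}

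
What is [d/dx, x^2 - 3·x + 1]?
2 x - 3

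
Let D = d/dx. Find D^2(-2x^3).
- 12 x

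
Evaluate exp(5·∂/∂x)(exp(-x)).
e^{- x - 5}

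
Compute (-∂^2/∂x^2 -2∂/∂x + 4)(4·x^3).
8 x \left(2 x^{2} - 3 x - 3\right)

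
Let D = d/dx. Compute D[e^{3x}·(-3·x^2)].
3 x \left(- 3 x - 2\right) e^{3 x}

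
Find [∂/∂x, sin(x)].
\cos{\left(x \right)}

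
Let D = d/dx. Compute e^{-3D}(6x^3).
6 x^{3} - 54 x^{2} + 162 x - 162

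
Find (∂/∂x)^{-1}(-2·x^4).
- \frac{2 x^{5}}{5}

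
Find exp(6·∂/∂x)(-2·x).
- 2 x - 12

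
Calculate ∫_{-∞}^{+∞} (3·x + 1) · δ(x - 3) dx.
10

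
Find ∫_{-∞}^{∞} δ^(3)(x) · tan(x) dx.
-2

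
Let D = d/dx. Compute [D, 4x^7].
28 x^{6}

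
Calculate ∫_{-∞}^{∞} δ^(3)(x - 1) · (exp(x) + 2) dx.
- e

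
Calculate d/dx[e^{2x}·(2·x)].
\left(4 x + 2\right) e^{2 x}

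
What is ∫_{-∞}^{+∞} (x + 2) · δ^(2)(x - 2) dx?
0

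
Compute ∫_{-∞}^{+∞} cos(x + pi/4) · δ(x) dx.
\frac{\sqrt{2}}{2}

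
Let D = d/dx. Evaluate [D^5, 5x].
25D^{4}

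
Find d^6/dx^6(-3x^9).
- 181440 x^{3}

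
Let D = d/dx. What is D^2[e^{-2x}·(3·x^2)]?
6 \left(2 x^{2} - 4 x + 1\right) e^{- 2 x}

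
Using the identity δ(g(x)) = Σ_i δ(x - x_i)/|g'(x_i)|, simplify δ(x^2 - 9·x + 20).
\frac{\delta(x - 4) + \delta(x - 5)}{1}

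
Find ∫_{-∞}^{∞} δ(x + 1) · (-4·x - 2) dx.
2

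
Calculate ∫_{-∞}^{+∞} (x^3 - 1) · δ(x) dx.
-1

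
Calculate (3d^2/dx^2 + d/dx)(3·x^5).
15 x^{3} \left(x + 12\right)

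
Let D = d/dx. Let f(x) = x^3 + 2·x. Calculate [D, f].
3 x^{2} + 2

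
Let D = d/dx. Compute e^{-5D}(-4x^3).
- 4 x^{3} + 60 x^{2} - 300 x + 500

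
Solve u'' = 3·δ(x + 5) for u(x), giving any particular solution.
\frac{3|x + 5|}{2}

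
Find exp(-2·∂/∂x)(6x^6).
6 x^{6} - 72 x^{5} + 360 x^{4} - 960 x^{3} + 1440 x^{2} - 1152 x + 384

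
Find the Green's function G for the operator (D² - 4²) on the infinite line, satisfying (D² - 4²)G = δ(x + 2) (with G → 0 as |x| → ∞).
-\frac{e^{-4|x + 2|}}{8}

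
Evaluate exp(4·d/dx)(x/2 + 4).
\frac{x}{2} + 6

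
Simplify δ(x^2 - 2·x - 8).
\frac{\delta(x + 2) + \delta(x - 4)}{6}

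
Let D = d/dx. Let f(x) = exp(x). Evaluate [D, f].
e^{x}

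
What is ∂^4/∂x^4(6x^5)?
720 x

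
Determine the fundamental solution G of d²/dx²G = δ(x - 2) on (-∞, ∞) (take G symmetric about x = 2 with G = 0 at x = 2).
\frac{|x - 2|}{2}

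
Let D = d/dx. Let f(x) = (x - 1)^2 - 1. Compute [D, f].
2 x - 2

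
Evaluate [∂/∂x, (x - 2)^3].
3 \left(x - 2\right)^{2}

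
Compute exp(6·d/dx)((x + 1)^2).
x^{2} + 14 x + 49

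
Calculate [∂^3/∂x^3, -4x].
-12\frac{d^{2}}{dx^{2}}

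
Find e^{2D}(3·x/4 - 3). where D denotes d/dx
\frac{3 x}{4} - \frac{3}{2}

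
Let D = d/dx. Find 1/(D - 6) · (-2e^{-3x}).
\frac{2 e^{- 3 x}}{9}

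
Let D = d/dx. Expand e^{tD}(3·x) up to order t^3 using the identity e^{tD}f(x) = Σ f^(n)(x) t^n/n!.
3 t + 3 x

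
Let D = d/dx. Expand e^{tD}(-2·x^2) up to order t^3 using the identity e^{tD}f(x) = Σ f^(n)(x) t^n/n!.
- 2 t^{2} - 4 t x - 2 x^{2}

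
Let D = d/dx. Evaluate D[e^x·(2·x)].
2 \left(x + 1\right) e^{x}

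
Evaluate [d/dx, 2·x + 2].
2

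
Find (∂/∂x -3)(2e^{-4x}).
- 14 e^{- 4 x}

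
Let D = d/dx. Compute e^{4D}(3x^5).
3 x^{5} + 60 x^{4} + 480 x^{3} + 1920 x^{2} + 3840 x + 3072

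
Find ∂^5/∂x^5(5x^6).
3600 x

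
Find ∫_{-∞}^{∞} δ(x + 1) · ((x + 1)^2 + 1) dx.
1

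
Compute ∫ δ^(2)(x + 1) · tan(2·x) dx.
- \frac{8 \tan{\left(2 \right)}}{\cos^{2}{\left(2 \right)}}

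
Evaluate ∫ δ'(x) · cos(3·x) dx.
0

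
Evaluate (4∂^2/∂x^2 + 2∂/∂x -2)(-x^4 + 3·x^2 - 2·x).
2 x^{4} - 8 x^{3} - 54 x^{2} + 16 x + 20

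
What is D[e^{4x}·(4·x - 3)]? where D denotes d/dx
\left(16 x - 8\right) e^{4 x}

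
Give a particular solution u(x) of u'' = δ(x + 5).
\frac{|x + 5|}{2}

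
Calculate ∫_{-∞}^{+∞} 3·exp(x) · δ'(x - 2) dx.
- 3 e^{2}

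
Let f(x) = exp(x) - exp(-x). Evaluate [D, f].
2 \cosh{\left(x \right)}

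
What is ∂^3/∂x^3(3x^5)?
180 x^{2}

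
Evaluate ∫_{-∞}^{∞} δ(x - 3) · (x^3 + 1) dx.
28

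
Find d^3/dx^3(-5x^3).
-30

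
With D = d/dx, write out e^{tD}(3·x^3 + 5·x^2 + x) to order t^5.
3 t^{3} + t^{2} \left(9 x + 5\right) + t \left(9 x^{2} + 10 x + 1\right) + 3 x^{3} + 5 x^{2} + x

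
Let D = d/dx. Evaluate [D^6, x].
6D^{5}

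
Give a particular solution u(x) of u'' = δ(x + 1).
\frac{|x + 1|}{2}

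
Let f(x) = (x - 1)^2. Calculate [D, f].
2 x - 2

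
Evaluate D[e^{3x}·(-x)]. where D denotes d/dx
\left(- 3 x - 1\right) e^{3 x}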